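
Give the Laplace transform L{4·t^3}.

L{t^n} = n!/s^(n+1), so L{t^3} = 6/s^4. Then L{4·t^3} = 4·6/s^4 = 24/s^4

Final answer: 24/s^4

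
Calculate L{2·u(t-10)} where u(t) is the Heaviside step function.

L{u(t-a)} = e^(-as)/s. Here a=10, so L{u(t-10)} = e^(-10s)/s, and L{2·u(t-10)} = 2·e^(-10s)/s

Final answer: 2·e^(-10s)/s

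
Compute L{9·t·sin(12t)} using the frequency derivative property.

L{sin(12t)} = 12/(s² + 144). By L{t·f(t)} = -F'(s): -d/ds[12/(s² + 144)] = -(12)·(-2s)/(s² + 144)² = 24s/(s² + 144)². Then L{9·t·sin(12t)} = 9·24s/(s² + 144)² = 216s/(s² + 144)²

Final answer: 216s/(s² + 144)²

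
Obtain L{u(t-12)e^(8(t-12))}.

u(t-a)f(t-a) with f(t)=e^(8t). L{e^(8t)} = 1/(s-8). By time shift: e^(-12s)/(s-8)

Final answer: e^(-12s)/(s-8)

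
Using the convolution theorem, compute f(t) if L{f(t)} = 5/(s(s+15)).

5/(s(s+15)) = (5/s)·(1/(s+15)) = L{5}·L{e^(-15t)}. By convolution, f(t) = 5*e^(-15t) = ∫₀ᵗ 5·e^(-15τ) dτ = 5·(1 - e^(-15t))/15

Final answer: 5·(1 - e^(-15t))/15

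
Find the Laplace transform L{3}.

L{3} = 3 · L{1} = 3/s

Final answer: 3/s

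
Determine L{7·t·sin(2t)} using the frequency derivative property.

L{sin(2t)} = 2/(s² + 4). By L{t·f(t)} = -F'(s): -d/ds[2/(s² + 4)] = -(2)·(-2s)/(s² + 4)² = 4s/(s² + 4)². Then L{7·t·sin(2t)} = 7·4s/(s² + 4)² = 28s/(s² + 4)²

Final answer: 28s/(s² + 4)²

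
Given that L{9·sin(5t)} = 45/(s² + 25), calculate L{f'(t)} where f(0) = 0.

L{f'(t)} = s·F(s) - f(0) = s·45/(s² + 25) - 0 = 45s/(s² + 25)

Final answer: 45s/(s² + 25)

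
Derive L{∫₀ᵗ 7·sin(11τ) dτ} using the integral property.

L{∫₀ᵗ f(τ)dτ} = F(s)/s with F(s) = 77/(s² + 121), so the result is (77/(s² + 121))/s = 77/(s(s² + 121))

Final answer: 77/(s(s² + 121))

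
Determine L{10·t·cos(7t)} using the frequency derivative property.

L{cos(7t)} = s/(s² + 49). Derivative: d/ds[s/(s² + 49)] = [(s² + 49) - s·2s]/(s² + 49)² = (49 - s²)/(s² + 49)². So L{t·cos(7t)} = -F'(s) = (s² - 49)/(s² + 49)². Then L{10·t·cos(7t)} = 10·(s² - 49)/(s² + 49)²

Final answer: 10·(s² - 49)/(s² + 49)²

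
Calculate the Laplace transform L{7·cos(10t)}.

L{cos(ωt)} = s/(s² + ω²), so L{cos(10t)} = s/(s² + 100). Then L{7·cos(10t)} = 7·s/(s² + 100) = 7s/(s² + 100)

Final answer: 7s/(s² + 100)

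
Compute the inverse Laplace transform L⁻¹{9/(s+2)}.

L⁻¹{1/(s-a)} = e^(at), so L⁻¹{1/(s+2)} = e^(-2t), and L⁻¹{9/(s+2)} = 9·e^(-2t)

Final answer: 9·e^(-2t)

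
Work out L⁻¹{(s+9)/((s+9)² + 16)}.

Using frequency shift: L⁻¹{(s-a)/((s-a)² + b²)} = e^(at)cos(bt). Here a=-9, b=4

Final answer: e^(-9t)·cos(4t)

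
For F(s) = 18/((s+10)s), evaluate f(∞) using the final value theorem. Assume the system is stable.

f(∞) = lim_{s→0} sF(s) = lim_{s→0} 18/(s+10) = 9/5

Final answer: 9/5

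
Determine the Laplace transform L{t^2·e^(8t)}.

L{t^n·e^(at)} = n!/(s-a)^(n+1), so L{t^2·e^(8t)} = 2/(s-8)^3

Final answer: 2/(s-8)^3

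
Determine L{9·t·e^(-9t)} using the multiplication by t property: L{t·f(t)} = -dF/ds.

Using L{t^n·e^(at)} = n!/(s-a)^(n+1), L{t·e^(-9t)} = 1/(s+9)^2, so L{9·t·e^(-9t)} = 9·1/(s+9)^2 = 9/(s+9)^2

Final answer: 9/(s+9)^2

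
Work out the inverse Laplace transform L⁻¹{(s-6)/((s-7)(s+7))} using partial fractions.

Using partial fractions, f(t) = (e^(7t) + 13e^(-7t))/14

Final answer: (e^(7t) + 13e^(-7t))/14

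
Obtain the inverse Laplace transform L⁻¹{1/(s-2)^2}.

L⁻¹{n!/(s-a)^(n+1)} = t^n·e^(at) with n=1, a=2. So L⁻¹{1/(s-2)^2} = t·e^(2t)

Final answer: t·e^(2t)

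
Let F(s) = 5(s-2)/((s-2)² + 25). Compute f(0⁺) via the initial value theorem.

f(0⁺) = lim_{s→∞} sF(s) = lim_{s→∞} 5s(s-2)/((s-2)² + 25) = 5

Final answer: 5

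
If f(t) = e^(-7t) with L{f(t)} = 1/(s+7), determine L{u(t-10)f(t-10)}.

Time shift theorem: L{u(t-a)f(t-a)} = e^(-as)F(s). Here a=10, F(s) = 1/(s+7), so L{u(t-10)f(t-10)} = e^(-10s)·1/(s+7)

Final answer: e^(-10s)·1/(s+7)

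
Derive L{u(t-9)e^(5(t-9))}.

u(t-a)f(t-a) with f(t)=e^(5t). L{e^(5t)} = 1/(s-5). By time shift: e^(-9s)/(s-5)

Final answer: e^(-9s)/(s-5)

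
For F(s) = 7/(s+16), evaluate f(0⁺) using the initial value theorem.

f(0⁺) = lim_{s→∞} s·7/(s+16) = lim_{s→∞} 7s/(s+16) = 7

Final answer: 7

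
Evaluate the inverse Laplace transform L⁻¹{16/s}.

L⁻¹{c/s} = c, so L⁻¹{16/s} = 16

Final answer: 16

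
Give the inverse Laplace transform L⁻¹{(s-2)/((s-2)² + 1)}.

Using frequency shift, L⁻¹{(s-2)/((s-2)² + 1)} = e^(2t)·cos(t)

Final answer: e^(2t)·cos(t)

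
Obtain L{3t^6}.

L{t^n} = n!/s^(n+1). So L{3t^6} = 3·6!/s^7 = 2160/s^7

Final answer: 2160/s^7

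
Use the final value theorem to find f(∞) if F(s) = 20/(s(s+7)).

f(∞) = lim_{s→0} s·20/(s(s+7)) = lim_{s→0} 20/(s+7) = 20/7 = 20/7

Final answer: 20/7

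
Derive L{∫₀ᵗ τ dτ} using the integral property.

L{∫₀ᵗ f(τ)dτ} = F(s)/s with f(t) = t. F(s) = 1/s^2, so L{∫₀ᵗ τ dτ} = (1/s^2)/s = 1/s^3. (Check: ∫₀ᵗ τ dτ = t^2/2.)

Final answer: 1/s^3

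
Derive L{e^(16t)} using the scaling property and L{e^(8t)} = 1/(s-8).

Using L{f(at)} = (1/a)F(s/a) with a=2 and f(t) = e^(8t): L{e^(16t)} = (1/2) · 1/((s/2)-8) = (1/2) · 2/(s-16) = 1/(s-16)

Final answer: 1/(s-16)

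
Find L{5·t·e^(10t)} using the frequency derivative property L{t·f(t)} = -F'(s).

L{e^(10t)} = 1/(s-10). By frequency derivative: L{t·e^(10t)} = -d/ds[1/(s-10)] = -(-1)/(s-10)² = 1/(s-10)². Then L{5·t·e^(10t)} = 5·1/(s-10)² = 5/(s-10)²

Final answer: 5/(s-10)²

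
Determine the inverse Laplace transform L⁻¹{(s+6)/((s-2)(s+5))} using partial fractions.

Using partial fractions, f(t) = (8e^(2t) - e^(-5t))/7

Final answer: (8e^(2t) - e^(-5t))/7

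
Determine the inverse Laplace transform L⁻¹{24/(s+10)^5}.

L⁻¹{n!/(s-a)^(n+1)} = t^n·e^(at) with n=4, a=-10. So L⁻¹{24/(s+10)^5} = t^4·e^(-10t)

Final answer: t^4·e^(-10t)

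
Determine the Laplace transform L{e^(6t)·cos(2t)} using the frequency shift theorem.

Frequency shift: L{e^(at)f(t)} = F(s-a). L{e^(6t)·cos(2t)} = (s-6)/((s-6)² + 4)

Final answer: (s-6)/((s-6)² + 4)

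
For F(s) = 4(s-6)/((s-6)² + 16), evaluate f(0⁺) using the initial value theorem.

f(0⁺) = lim_{s→∞} sF(s) = lim_{s→∞} 4s(s-6)/((s-6)² + 16) = 4

Final answer: 4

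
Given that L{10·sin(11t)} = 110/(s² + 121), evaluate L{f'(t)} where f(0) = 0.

L{f'(t)} = s·F(s) - f(0) = s·110/(s² + 121) - 0 = 110s/(s² + 121)

Final answer: 110s/(s² + 121)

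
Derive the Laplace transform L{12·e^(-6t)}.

L{e^(at)} = 1/(s-a), so L{e^(-6t)} = 1/(s+6). Then L{12·e^(-6t)} = 12/(s+6)

Final answer: 12/(s+6)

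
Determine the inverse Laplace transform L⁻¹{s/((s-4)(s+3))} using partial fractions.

Using partial fractions, f(t) = (4e^(4t) + 3e^(-3t))/7

Final answer: (4e^(4t) + 3e^(-3t))/7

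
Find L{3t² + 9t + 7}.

L{3t² + 9t + 7} = 3·2/s³ + 9/s² + 7/s = 6/s³ + 9/s² + 7/s

Final answer: 6/s³ + 9/s² + 7/s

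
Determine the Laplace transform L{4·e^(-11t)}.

L{e^(at)} = 1/(s-a), so L{e^(-11t)} = 1/(s+11). Then L{4·e^(-11t)} = 4/(s+11)

Final answer: 4/(s+11)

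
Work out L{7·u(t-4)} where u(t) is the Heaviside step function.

L{u(t-a)} = e^(-as)/s. Here a=4, so L{u(t-4)} = e^(-4s)/s, and L{7·u(t-4)} = 7·e^(-4s)/s

Final answer: 7·e^(-4s)/s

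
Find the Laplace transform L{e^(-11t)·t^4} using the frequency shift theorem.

L{e^(at)·t^n} = n!/(s-a)^(n+1), so L{e^(-11t)·t^4} = 24/(s+11)^5

Final answer: 24/(s+11)^5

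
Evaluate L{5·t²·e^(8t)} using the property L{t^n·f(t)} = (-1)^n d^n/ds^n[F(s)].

L{e^(8t)} = 1/(s-8). d/ds[1/(s-8)] = -1/(s-8)². d²/ds²[1/(s-8)] = 2/(s-8)³. So L{t²·e^(8t)} = (-1)² · 2/(s-8)³ = 2/(s-8)³. Then L{5·t²·e^(8t)} = 5·2/(s-8)³ = 10/(s-8)³

Final answer: 10/(s-8)³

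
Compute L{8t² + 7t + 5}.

L{8t² + 7t + 5} = 8·2/s³ + 7/s² + 5/s = 16/s³ + 7/s² + 5/s

Final answer: 16/s³ + 7/s² + 5/s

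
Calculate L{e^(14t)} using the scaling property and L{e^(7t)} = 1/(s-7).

Using L{f(at)} = (1/a)F(s/a) with a=2 and f(t) = e^(7t): L{e^(14t)} = (1/2) · 1/((s/2)-7) = (1/2) · 2/(s-14) = 1/(s-14)

Final answer: 1/(s-14)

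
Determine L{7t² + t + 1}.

L{7t² + t + 1} = 7·2/s³ + 1/s² + 1/s = 14/s³ + 1/s² + 1/s

Final answer: 14/s³ + 1/s² + 1/s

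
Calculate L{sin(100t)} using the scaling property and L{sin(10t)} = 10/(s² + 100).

Using L{f(at)} = (1/a)F(s/a) with a=10: L{sin(100t)} = (1/10) · 10/((s/10)² + 100) = (1/10) · 10·100/(s² + 10000) = 100/(s² + 10000)

Final answer: 100/(s² + 10000)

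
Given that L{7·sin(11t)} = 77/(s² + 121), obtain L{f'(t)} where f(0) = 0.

L{f'(t)} = s·F(s) - f(0) = s·77/(s² + 121) - 0 = 77s/(s² + 121)

Final answer: 77s/(s² + 121)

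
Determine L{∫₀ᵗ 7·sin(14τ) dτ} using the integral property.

L{∫₀ᵗ f(τ)dτ} = F(s)/s with F(s) = 98/(s² + 196), so the result is (98/(s² + 196))/s = 98/(s(s² + 196))

Final answer: 98/(s(s² + 196))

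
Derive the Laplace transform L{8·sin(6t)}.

L{sin(ωt)} = ω/(s² + ω²), so L{sin(6t)} = 6/(s² + 36). Then L{8·sin(6t)} = 8·6/(s² + 36) = 48/(s² + 36)

Final answer: 48/(s² + 36)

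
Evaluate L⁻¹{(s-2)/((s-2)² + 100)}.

Using frequency shift: L⁻¹{(s-a)/((s-a)² + b²)} = e^(at)cos(bt). Here a=2, b=10

Final answer: e^(2t)·cos(10t)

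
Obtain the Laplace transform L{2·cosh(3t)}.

L{cosh(ωt)} = s/(s² - ω²), so L{cosh(3t)} = s/(s² - 9). Then L{2·cosh(3t)} = 2·s/(s² - 9) = 2s/(s² - 9)

Final answer: 2s/(s² - 9)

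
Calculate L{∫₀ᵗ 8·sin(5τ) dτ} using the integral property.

L{∫₀ᵗ f(τ)dτ} = F(s)/s with F(s) = 40/(s² + 25), so the result is (40/(s² + 25))/s = 40/(s(s² + 25))

Final answer: 40/(s(s² + 25))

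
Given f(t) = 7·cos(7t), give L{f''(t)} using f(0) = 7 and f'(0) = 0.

F(s) = 7s/(s² + 49). L{f''(t)} = s²F(s) - sf(0) - f'(0) = 7s³/(s² + 49) - 7s = (7s³ - 7s(s² + 49))/(s² + 49) = -343s/(s² + 49)

Final answer: -343s/(s² + 49)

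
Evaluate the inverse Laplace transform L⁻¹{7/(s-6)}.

L⁻¹{1/(s-a)} = e^(at), so L⁻¹{1/(s-6)} = e^(6t), and L⁻¹{7/(s-6)} = 7·e^(6t)

Final answer: 7·e^(6t)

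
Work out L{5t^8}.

L{t^n} = n!/s^(n+1). So L{5t^8} = 5·8!/s^9 = 201600/s^9

Final answer: 201600/s^9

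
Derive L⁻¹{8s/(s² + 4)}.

This is the form c·s/(s² + a²) with a = 2, c = 8. L⁻¹ = 8·cos(2t)

Final answer: 8·cos(2t)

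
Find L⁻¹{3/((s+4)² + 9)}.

Form: b/((s-a)² + b²) → e^(at)sin(bt). With a=-4, b=3

Final answer: e^(-4t)·sin(3t)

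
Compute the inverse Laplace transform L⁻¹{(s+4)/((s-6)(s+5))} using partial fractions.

Using partial fractions, f(t) = (10e^(6t) + e^(-5t))/11

Final answer: (10e^(6t) + e^(-5t))/11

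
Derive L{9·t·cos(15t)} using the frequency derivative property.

L{cos(15t)} = s/(s² + 225). Derivative: d/ds[s/(s² + 225)] = [(s² + 225) - s·2s]/(s² + 225)² = (225 - s²)/(s² + 225)². So L{t·cos(15t)} = -F'(s) = (s² - 225)/(s² + 225)². Then L{9·t·cos(15t)} = 9·(s² - 225)/(s² + 225)²

Final answer: 9·(s² - 225)/(s² + 225)²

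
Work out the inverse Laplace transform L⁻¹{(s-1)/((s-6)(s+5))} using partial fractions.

Using partial fractions, f(t) = (5e^(6t) + 6e^(-5t))/11

Final answer: (5e^(6t) + 6e^(-5t))/11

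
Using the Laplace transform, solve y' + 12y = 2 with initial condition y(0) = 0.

sY + 12Y = 2/s. Y = 2/(s(s+12)). Partial fractions: Y = 1/6/s - 1/6/(s+12)

Final answer: y(t) = 1/6(1 - e^(-12t))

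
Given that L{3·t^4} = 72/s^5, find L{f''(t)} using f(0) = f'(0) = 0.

L{f''(t)} = s²F(s) - sf(0) - f'(0) = s²·72/s^5 - 0 - 0 = 72/s^3

Final answer: 72/s^3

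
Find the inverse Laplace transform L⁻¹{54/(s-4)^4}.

L⁻¹{n!/(s-a)^(n+1)} = t^n·e^(at) with n=3, a=4. So L⁻¹{6/(s-4)^4} = t^3·e^(4t), and L⁻¹{54/(s-4)^4} = (54/6)·t^3·e^(4t) = 9·t^3·e^(4t)

Final answer: 9·t^3·e^(4t)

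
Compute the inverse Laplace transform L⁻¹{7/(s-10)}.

L⁻¹{1/(s-a)} = e^(at), so L⁻¹{1/(s-10)} = e^(10t), and L⁻¹{7/(s-10)} = 7·e^(10t)

Final answer: 7·e^(10t)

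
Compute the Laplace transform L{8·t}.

L{t^n} = n!/s^(n+1), so L{t} = 1/s^2. Then L{8·t} = 8·1/s^2 = 8/s^2

Final answer: 8/s^2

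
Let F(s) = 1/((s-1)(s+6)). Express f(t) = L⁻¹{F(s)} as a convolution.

1/((s-1)(s+6)) = (1/(s-1))·(1/(s+6)) = L{e^t}·L{e^(-6t)}. So f(t) = e^t*e^(-6t) = ∫₀ᵗ e^(τ)·e^(-6(t-τ)) dτ

Final answer: ∫₀ᵗ e^(τ)·e^(-6(t-τ)) dτ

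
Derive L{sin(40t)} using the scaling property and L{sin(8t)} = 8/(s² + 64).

Using L{f(at)} = (1/a)F(s/a) with a=5: L{sin(40t)} = (1/5) · 8/((s/5)² + 64) = (1/5) · 8·25/(s² + 1600) = 40/(s² + 1600)

Final answer: 40/(s² + 1600)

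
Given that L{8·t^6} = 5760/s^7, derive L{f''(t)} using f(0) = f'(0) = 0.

L{f''(t)} = s²F(s) - sf(0) - f'(0) = s²·5760/s^7 - 0 - 0 = 5760/s^5

Final answer: 5760/s^5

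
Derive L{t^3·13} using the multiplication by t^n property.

L{13} = 13/s. d^1/ds^1[1/s] = -1/s². d^2/ds^2[1/s] = 2/s^3. d^3/ds^3[1/s] = -6/s^4. So L{t^3} = (-1)^{3}·-6/s^4 = 6/s^4. Then L{t^3·13} = 13·6/s^4 = 78/s^4

Final answer: 78/s^4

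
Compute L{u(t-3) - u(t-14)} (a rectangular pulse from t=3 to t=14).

L{u(t-a)} = e^(-as)/s. L{u(t-3) - u(t-14)} = (e^(-3s) - e^(-14s))/s

Final answer: (e^(-3s) - e^(-14s))/s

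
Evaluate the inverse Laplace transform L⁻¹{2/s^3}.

L⁻¹{n!/s^(n+1)} = t^n with n=2. So L⁻¹{2/s^3} = t^2

Final answer: t^2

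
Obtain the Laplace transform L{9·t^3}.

L{t^n} = n!/s^(n+1), so L{t^3} = 6/s^4. Then L{9·t^3} = 9·6/s^4 = 54/s^4

Final answer: 54/s^4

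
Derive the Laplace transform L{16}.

L{16} = 16 · L{1} = 16/s

Final answer: 16/s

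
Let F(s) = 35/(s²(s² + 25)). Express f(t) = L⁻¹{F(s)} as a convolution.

35/(s²(s² + 25)) = (1/s²)·(35/(s² + 25)) = L{t}·L{7·sin(5t)}. So f(t) = t*(7·sin(5t)) = ∫₀ᵗ 7τ·sin(5(t-τ)) dτ

Final answer: ∫₀ᵗ 7τ·sin(5(t-τ)) dτ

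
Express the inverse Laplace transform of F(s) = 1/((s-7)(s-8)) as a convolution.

1/((s-7)(s-8)) = (1/(s-7))·(1/(s-8)) = L{e^(7t)}·L{e^(8t)}. So f(t) = e^(7t)*e^(8t) = ∫₀ᵗ e^(7τ)·e^(8(t-τ)) dτ

Final answer: ∫₀ᵗ e^(7τ)·e^(8(t-τ)) dτ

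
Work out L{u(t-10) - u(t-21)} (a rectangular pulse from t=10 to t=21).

L{u(t-a)} = e^(-as)/s. L{u(t-10) - u(t-21)} = (e^(-10s) - e^(-21s))/s

Final answer: (e^(-10s) - e^(-21s))/s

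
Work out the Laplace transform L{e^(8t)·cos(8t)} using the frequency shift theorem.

Frequency shift: L{e^(at)f(t)} = F(s-a). L{e^(8t)·cos(8t)} = (s-8)/((s-8)² + 64)

Final answer: (s-8)/((s-8)² + 64)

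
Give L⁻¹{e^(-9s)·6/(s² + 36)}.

L⁻¹{6/(s² + 36)} = sin(6t). By the time shift theorem, L⁻¹{e^(-as)F(s)} = u(t-a)f(t-a) with a=9, so L⁻¹{e^(-9s)·6/(s² + 36)} = u(t-9)·sin(6(t-9))

Final answer: u(t-9)·sin(6(t-9))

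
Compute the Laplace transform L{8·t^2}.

L{t^n} = n!/s^(n+1), so L{t^2} = 2/s^3. Then L{8·t^2} = 8·2/s^3 = 16/s^3

Final answer: 16/s^3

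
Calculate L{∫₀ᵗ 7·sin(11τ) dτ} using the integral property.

L{∫₀ᵗ f(τ)dτ} = F(s)/s with F(s) = 77/(s² + 121), so the result is (77/(s² + 121))/s = 77/(s(s² + 121))

Final answer: 77/(s(s² + 121))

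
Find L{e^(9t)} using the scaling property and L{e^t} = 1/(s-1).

Using L{f(at)} = (1/a)F(s/a) with a=9 and f(t) = e^t: L{e^(9t)} = (1/9) · 1/((s/9)-1) = (1/9) · 9/(s-9) = 1/(s-9)

Final answer: 1/(s-9)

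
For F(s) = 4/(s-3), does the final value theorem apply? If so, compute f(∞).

sF(s) = 4s/(s-3) has a pole at s = 3 in the right half-plane. Theorem does NOT apply (unstable system; f(t) = 4·e^(3t) grows without bound).

Final answer: Not applicable (unstable)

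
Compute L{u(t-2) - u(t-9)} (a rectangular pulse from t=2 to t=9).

L{u(t-a)} = e^(-as)/s. L{u(t-2) - u(t-9)} = (e^(-2s) - e^(-9s))/s

Final answer: (e^(-2s) - e^(-9s))/s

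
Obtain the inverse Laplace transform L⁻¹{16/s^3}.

L⁻¹{n!/s^(n+1)} = t^n with n=2. So L⁻¹{2/s^3} = t^2, and L⁻¹{16/s^3} = (16/2)·t^2 = 8·t^2

Final answer: 8·t^2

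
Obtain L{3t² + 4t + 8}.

L{3t² + 4t + 8} = 3·2/s³ + 4/s² + 8/s = 6/s³ + 4/s² + 8/s

Final answer: 6/s³ + 4/s² + 8/s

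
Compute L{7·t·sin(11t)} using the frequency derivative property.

L{sin(11t)} = 11/(s² + 121). By L{t·f(t)} = -F'(s): -d/ds[11/(s² + 121)] = -(11)·(-2s)/(s² + 121)² = 22s/(s² + 121)². Then L{7·t·sin(11t)} = 7·22s/(s² + 121)² = 154s/(s² + 121)²

Final answer: 154s/(s² + 121)²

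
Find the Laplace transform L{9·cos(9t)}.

L{cos(ωt)} = s/(s² + ω²), so L{cos(9t)} = s/(s² + 81). Then L{9·cos(9t)} = 9·s/(s² + 81) = 9s/(s² + 81)

Final answer: 9s/(s² + 81)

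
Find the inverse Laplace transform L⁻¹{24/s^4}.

L⁻¹{n!/s^(n+1)} = t^n with n=3. So L⁻¹{6/s^4} = t^3, and L⁻¹{24/s^4} = (24/6)·t^3 = 4·t^3

Final answer: 4·t^3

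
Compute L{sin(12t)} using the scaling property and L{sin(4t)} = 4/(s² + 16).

Using L{f(at)} = (1/a)F(s/a) with a=3: L{sin(12t)} = (1/3) · 4/((s/3)² + 16) = (1/3) · 4·9/(s² + 144) = 12/(s² + 144)

Final answer: 12/(s² + 144)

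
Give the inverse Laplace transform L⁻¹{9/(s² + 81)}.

L⁻¹{9/(s² + 81)} = sin(9t)

Final answer: sin(9t)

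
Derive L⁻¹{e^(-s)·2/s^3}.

L⁻¹{2/s^3} = t^2. By the time shift theorem, L⁻¹{e^(-as)F(s)} = u(t-a)f(t-a) with a=1, so L⁻¹{e^(-s)·2/s^3} = u(t-1)·(t-1)^2

Final answer: u(t-1)·(t-1)^2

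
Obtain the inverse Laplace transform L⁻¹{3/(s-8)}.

L⁻¹{1/(s-a)} = e^(at), so L⁻¹{1/(s-8)} = e^(8t), and L⁻¹{3/(s-8)} = 3·e^(8t)

Final answer: 3·e^(8t)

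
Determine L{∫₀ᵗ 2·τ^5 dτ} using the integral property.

L{∫₀ᵗ f(τ)dτ} = F(s)/s with f(t) = 2t^5. F(s) = 240/s^6, so L{∫₀ᵗ 2·τ^5 dτ} = (240/s^6)/s = 240/s^7. (Check: ∫₀ᵗ 2·τ^5 dτ = 2t^6/6.)

Final answer: 240/s^7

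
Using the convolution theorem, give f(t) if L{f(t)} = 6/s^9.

6/s^9 = (6/s)·(1/s^8) = L{6}·L{t^7/5040}. By convolution, f(t) = 6*t^7/5040 = ∫₀ᵗ 6·τ^7/5040 dτ = 6·t^8/40320

Final answer: 6·t^8/40320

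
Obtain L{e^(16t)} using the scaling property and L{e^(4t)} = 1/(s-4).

Using L{f(at)} = (1/a)F(s/a) with a=4 and f(t) = e^(4t): L{e^(16t)} = (1/4) · 1/((s/4)-4) = (1/4) · 4/(s-16) = 1/(s-16)

Final answer: 1/(s-16)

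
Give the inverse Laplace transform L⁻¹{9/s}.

L⁻¹{c/s} = c, so L⁻¹{9/s} = 9

Final answer: 9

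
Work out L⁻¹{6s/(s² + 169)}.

This is the form c·s/(s² + a²) with a = 13, c = 6. L⁻¹ = 6·cos(13t)

Final answer: 6·cos(13t)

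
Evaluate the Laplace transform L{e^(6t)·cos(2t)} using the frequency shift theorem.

Frequency shift: L{e^(at)f(t)} = F(s-a). L{e^(6t)·cos(2t)} = (s-6)/((s-6)² + 4)

Final answer: (s-6)/((s-6)² + 4)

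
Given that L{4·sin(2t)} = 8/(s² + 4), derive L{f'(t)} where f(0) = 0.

L{f'(t)} = s·F(s) - f(0) = s·8/(s² + 4) - 0 = 8s/(s² + 4)

Final answer: 8s/(s² + 4)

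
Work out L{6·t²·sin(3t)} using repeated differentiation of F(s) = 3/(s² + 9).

F(s) = 3/(s² + 9). F'(s) = -6s/(s² + 9)². F''(s) = -6(9 - 3s²)/(s² + 9)³ = (18s² - 54)/(s² + 9)³. So L{t²·sin(3t)} = (-1)² F''(s) = (18s² - 54)/(s² + 9)³. Then L{6·t²·sin(3t)} = 6·(18s² - 54)/(s² + 9)³ = (108s² - 324)/(s² + 9)³

Final answer: (108s² - 324)/(s² + 9)³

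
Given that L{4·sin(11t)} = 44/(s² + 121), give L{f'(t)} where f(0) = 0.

L{f'(t)} = s·F(s) - f(0) = s·44/(s² + 121) - 0 = 44s/(s² + 121)

Final answer: 44s/(s² + 121)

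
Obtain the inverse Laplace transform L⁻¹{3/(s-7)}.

L⁻¹{1/(s-a)} = e^(at), so L⁻¹{1/(s-7)} = e^(7t), and L⁻¹{3/(s-7)} = 3·e^(7t)

Final answer: 3·e^(7t)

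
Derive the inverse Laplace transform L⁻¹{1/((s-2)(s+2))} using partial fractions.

Decompose: A/(s-2) + B/(s+2). A = 1/4, B = -1/4. f(t) = (e^(2t) - e^(-2t))/4

Final answer: (e^(2t) - e^(-2t))/4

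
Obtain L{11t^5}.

L{t^n} = n!/s^(n+1). So L{11t^5} = 11·5!/s^6 = 1320/s^6

Final answer: 1320/s^6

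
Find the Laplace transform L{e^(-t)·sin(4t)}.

L{e^(at)·sin(ωt)} = ω/((s-a)² + ω²), so L{e^(-t)·sin(4t)} = 4/((s+1)² + 16)

Final answer: 4/((s+1)² + 16)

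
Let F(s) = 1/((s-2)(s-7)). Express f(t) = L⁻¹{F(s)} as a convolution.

1/((s-2)(s-7)) = (1/(s-2))·(1/(s-7)) = L{e^(2t)}·L{e^(7t)}. So f(t) = e^(2t)*e^(7t) = ∫₀ᵗ e^(2τ)·e^(7(t-τ)) dτ

Final answer: ∫₀ᵗ e^(2τ)·e^(7(t-τ)) dτ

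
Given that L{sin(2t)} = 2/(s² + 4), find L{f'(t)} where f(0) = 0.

L{f'(t)} = s·F(s) - f(0) = s·2/(s² + 4) - 0 = 2s/(s² + 4)

Final answer: 2s/(s² + 4)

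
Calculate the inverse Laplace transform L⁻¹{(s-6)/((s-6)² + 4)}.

Using frequency shift, L⁻¹{(s-6)/((s-6)² + 4)} = e^(6t)·cos(2t)

Final answer: e^(6t)·cos(2t)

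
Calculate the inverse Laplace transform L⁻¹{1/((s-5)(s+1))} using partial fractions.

Decompose: A/(s-5) + B/(s+1). A = 1/6, B = -1/6. f(t) = (e^(5t) - e^(-t))/6

Final answer: (e^(5t) - e^(-t))/6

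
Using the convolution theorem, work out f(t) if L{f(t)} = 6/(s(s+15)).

6/(s(s+15)) = (6/s)·(1/(s+15)) = L{6}·L{e^(-15t)}. By convolution, f(t) = 6*e^(-15t) = ∫₀ᵗ 6·e^(-15τ) dτ = 6·(1 - e^(-15t))/15

Final answer: 6·(1 - e^(-15t))/15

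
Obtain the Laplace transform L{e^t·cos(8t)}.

L{e^(at)·cos(ωt)} = (s-a)/((s-a)² + ω²), so L{e^t·cos(8t)} = (s-1)/((s-1)² + 64)

Final answer: (s-1)/((s-1)² + 64)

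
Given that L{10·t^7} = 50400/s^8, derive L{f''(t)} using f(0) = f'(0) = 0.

L{f''(t)} = s²F(s) - sf(0) - f'(0) = s²·50400/s^8 - 0 - 0 = 50400/s^6

Final answer: 50400/s^6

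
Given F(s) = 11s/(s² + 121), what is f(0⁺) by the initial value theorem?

f(0⁺) = lim_{s→∞} s·11s/(s² + 121) = lim_{s→∞} 11s²/(s² + 121) = 11

Final answer: 11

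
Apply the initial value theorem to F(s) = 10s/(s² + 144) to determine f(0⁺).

f(0⁺) = lim_{s→∞} s·10s/(s² + 144) = lim_{s→∞} 10s²/(s² + 144) = 10

Final answer: 10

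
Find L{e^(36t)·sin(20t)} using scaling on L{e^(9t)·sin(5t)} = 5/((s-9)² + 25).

Scaling with a=4: L{e^(36t)·sin(20t)} = (1/4) · 5/((s/4-9)² + 25). Simplifying: 20/((s-36)² + 400)

Final answer: 20/((s-36)² + 400)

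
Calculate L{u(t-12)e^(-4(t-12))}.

u(t-a)f(t-a) with f(t)=e^(-4t). L{e^(-4t)} = 1/(s+4). By time shift: e^(-12s)/(s+4)

Final answer: e^(-12s)/(s+4)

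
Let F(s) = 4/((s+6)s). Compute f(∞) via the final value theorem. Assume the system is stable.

f(∞) = lim_{s→0} sF(s) = lim_{s→0} 4/(s+6) = 2/3

Final answer: 2/3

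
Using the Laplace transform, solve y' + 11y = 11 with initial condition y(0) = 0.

sY + 11Y = 11/s. Y = 11/(s(s+11)). Partial fractions: Y = 1/s - 1/(s+11)

Final answer: y(t) = (1 - e^(-11t))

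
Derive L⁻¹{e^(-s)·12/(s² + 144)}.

L⁻¹{12/(s² + 144)} = sin(12t). By the time shift theorem, L⁻¹{e^(-as)F(s)} = u(t-a)f(t-a) with a=1, so L⁻¹{e^(-s)·12/(s² + 144)} = u(t-1)·sin(12(t-1))

Final answer: u(t-1)·sin(12(t-1))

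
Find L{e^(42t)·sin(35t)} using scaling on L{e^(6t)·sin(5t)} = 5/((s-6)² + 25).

Scaling with a=7: L{e^(42t)·sin(35t)} = (1/7) · 5/((s/7-6)² + 25). Simplifying: 35/((s-42)² + 1225)

Final answer: 35/((s-42)² + 1225)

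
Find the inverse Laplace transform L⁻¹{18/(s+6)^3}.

L⁻¹{n!/(s-a)^(n+1)} = t^n·e^(at) with n=2, a=-6. So L⁻¹{2/(s+6)^3} = t^2·e^(-6t), and L⁻¹{18/(s+6)^3} = (18/2)·t^2·e^(-6t) = 9·t^2·e^(-6t)

Final answer: 9·t^2·e^(-6t)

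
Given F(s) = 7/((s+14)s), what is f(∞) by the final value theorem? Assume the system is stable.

f(∞) = lim_{s→0} sF(s) = lim_{s→0} 7/(s+14) = 1/2

Final answer: 1/2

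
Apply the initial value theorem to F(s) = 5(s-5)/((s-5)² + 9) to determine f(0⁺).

f(0⁺) = lim_{s→∞} sF(s) = lim_{s→∞} 5s(s-5)/((s-5)² + 9) = 5

Final answer: 5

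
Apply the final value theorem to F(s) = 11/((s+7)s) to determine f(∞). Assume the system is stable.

f(∞) = lim_{s→0} sF(s) = lim_{s→0} 11/(s+7) = 11/7

Final answer: 11/7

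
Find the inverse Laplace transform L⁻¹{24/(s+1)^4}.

L⁻¹{n!/(s-a)^(n+1)} = t^n·e^(at) with n=3, a=-1. So L⁻¹{6/(s+1)^4} = t^3·e^(-t), and L⁻¹{24/(s+1)^4} = (24/6)·t^3·e^(-t) = 4·t^3·e^(-t)

Final answer: 4·t^3·e^(-t)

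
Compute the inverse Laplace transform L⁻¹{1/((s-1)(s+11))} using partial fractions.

Decompose: A/(s-1) + B/(s+11). A = 1/12, B = -1/12. f(t) = (e^t - e^(-11t))/12

Final answer: (e^t - e^(-11t))/12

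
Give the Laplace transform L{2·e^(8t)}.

L{e^(at)} = 1/(s-a), so L{e^(8t)} = 1/(s-8). Then L{2·e^(8t)} = 2/(s-8)

Final answer: 2/(s-8)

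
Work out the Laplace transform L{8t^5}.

L{8t^5} = 8 · L{t^5} = 8 · 120/s^6 = 960/s^6

Final answer: 960/s^6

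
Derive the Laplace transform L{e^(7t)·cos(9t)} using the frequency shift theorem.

Frequency shift: L{e^(at)f(t)} = F(s-a). L{e^(7t)·cos(9t)} = (s-7)/((s-7)² + 81)

Final answer: (s-7)/((s-7)² + 81)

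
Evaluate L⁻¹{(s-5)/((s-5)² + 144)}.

Using frequency shift: L⁻¹{(s-a)/((s-a)² + b²)} = e^(at)cos(bt). Here a=5, b=12

Final answer: e^(5t)·cos(12t)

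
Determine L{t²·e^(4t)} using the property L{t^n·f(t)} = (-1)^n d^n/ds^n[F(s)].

L{e^(4t)} = 1/(s-4). d/ds[1/(s-4)] = -1/(s-4)². d²/ds²[1/(s-4)] = 2/(s-4)³. So L{t²·e^(4t)} = (-1)² · 2/(s-4)³ = 2/(s-4)³

Final answer: 2/(s-4)³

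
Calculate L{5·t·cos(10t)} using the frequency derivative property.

L{cos(10t)} = s/(s² + 100). Derivative: d/ds[s/(s² + 100)] = [(s² + 100) - s·2s]/(s² + 100)² = (100 - s²)/(s² + 100)². So L{t·cos(10t)} = -F'(s) = (s² - 100)/(s² + 100)². Then L{5·t·cos(10t)} = 5·(s² - 100)/(s² + 100)²

Final answer: 5·(s² - 100)/(s² + 100)²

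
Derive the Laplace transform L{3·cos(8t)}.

L{cos(ωt)} = s/(s² + ω²), so L{cos(8t)} = s/(s² + 64). Then L{3·cos(8t)} = 3·s/(s² + 64) = 3s/(s² + 64)

Final answer: 3s/(s² + 64)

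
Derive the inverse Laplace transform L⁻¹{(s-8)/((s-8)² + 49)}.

Using frequency shift, L⁻¹{(s-8)/((s-8)² + 49)} = e^(8t)·cos(7t)

Final answer: e^(8t)·cos(7t)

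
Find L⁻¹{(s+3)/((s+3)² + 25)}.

Using frequency shift: L⁻¹{(s-a)/((s-a)² + b²)} = e^(at)cos(bt). Here a=-3, b=5

Final answer: e^(-3t)·cos(5t)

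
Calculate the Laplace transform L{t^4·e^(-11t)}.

L{t^n·e^(at)} = n!/(s-a)^(n+1), so L{t^4·e^(-11t)} = 24/(s+11)^5

Final answer: 24/(s+11)^5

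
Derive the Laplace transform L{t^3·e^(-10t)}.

L{t^n·e^(at)} = n!/(s-a)^(n+1), so L{t^3·e^(-10t)} = 6/(s+10)^4

Final answer: 6/(s+10)^4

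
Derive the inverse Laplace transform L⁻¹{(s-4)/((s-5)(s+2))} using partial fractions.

Using partial fractions, f(t) = (e^(5t) + 6e^(-2t))/7

Final answer: (e^(5t) + 6e^(-2t))/7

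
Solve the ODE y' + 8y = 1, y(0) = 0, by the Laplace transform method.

sY + 8Y = 1/s. Y = 1/(s(s+8)). Partial fractions: Y = 1/8/s - 1/8/(s+8)

Final answer: y(t) = 1/8(1 - e^(-8t))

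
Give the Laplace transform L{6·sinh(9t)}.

L{sinh(ωt)} = ω/(s² - ω²), so L{sinh(9t)} = 9/(s² - 81). Then L{6·sinh(9t)} = 6·9/(s² - 81) = 54/(s² - 81)

Final answer: 54/(s² - 81)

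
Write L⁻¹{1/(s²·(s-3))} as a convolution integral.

1/(s²·(s-3)) = (1/s^2)·(1/(s-3)) = L{t}·L{e^(3t)}. So f(t) = t*e^(3t) = ∫₀ᵗ τ·e^(3(t-τ)) dτ

Final answer: ∫₀ᵗ τ·e^(3(t-τ)) dτ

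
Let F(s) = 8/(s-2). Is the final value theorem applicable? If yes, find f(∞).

sF(s) = 8s/(s-2) has a pole at s = 2 in the right half-plane. Theorem does NOT apply (unstable system; f(t) = 8·e^(2t) grows without bound).

Final answer: Not applicable (unstable)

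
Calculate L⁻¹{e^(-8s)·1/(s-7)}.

L⁻¹{1/(s-7)} = e^(7t). By the time shift theorem, L⁻¹{e^(-as)F(s)} = u(t-a)f(t-a) with a=8, so L⁻¹{e^(-8s)·1/(s-7)} = u(t-8)·e^(7(t-8))

Final answer: u(t-8)·e^(7(t-8))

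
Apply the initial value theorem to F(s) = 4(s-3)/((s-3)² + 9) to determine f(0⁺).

f(0⁺) = lim_{s→∞} sF(s) = lim_{s→∞} 4s(s-3)/((s-3)² + 9) = 4

Final answer: 4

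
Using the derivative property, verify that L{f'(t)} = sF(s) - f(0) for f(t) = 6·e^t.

f'(t) = 6e^t. Direct: L{f'(t)} = 6/(s-1). Property: s·6/(s-1) - 6 = (6s - 6(s-1))/(s-1) = 6/(s-1). ✓

Final answer: 6/(s-1)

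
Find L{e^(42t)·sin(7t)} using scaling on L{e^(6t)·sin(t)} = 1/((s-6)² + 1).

Scaling with a=7: L{e^(42t)·sin(7t)} = (1/7) · 1/((s/7-6)² + 1). Simplifying: 7/((s-42)² + 49)

Final answer: 7/((s-42)² + 49)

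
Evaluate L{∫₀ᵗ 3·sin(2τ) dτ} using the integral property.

L{∫₀ᵗ f(τ)dτ} = F(s)/s with F(s) = 6/(s² + 4), so the result is (6/(s² + 4))/s = 6/(s(s² + 4))

Final answer: 6/(s(s² + 4))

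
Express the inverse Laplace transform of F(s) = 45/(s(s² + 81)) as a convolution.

45/(s(s² + 81)) = (1/s)·(45/(s² + 81)) = L{1}·L{5·sin(9t)}. So f(t) = 1*(5·sin(9t)) = ∫₀ᵗ 5·sin(9τ) dτ

Final answer: ∫₀ᵗ 5·sin(9τ) dτ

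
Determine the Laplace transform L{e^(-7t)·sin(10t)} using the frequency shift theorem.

Frequency shift: L{e^(at)f(t)} = F(s-a). L{e^(-7t)·sin(10t)} = 10/((s+7)² + 100)

Final answer: 10/((s+7)² + 100)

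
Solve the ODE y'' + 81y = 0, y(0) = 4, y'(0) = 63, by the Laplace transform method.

L{y''} + 81L{y} = 0. s²Y - 4s - 63 + 81Y = 0. Y(s² + 81) = 4s + 63. Y = (4s + 63)/(s² + 81). Inverting: y(t) = 4cos(9t) + 7sin(9t)

Final answer: y(t) = 4cos(9t) + 7sin(9t)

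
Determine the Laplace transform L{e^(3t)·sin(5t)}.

L{e^(at)·sin(ωt)} = ω/((s-a)² + ω²), so L{e^(3t)·sin(5t)} = 5/((s-3)² + 25)

Final answer: 5/((s-3)² + 25)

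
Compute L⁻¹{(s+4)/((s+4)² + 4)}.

Using frequency shift: L⁻¹{(s-a)/((s-a)² + b²)} = e^(at)cos(bt). Here a=-4, b=2

Final answer: e^(-4t)·cos(2t)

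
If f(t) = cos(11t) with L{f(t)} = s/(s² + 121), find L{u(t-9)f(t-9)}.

Time shift theorem: L{u(t-a)f(t-a)} = e^(-as)F(s). Here a=9, F(s) = s/(s² + 121), so L{u(t-9)f(t-9)} = e^(-9s)·s/(s² + 121)

Final answer: e^(-9s)·s/(s² + 121)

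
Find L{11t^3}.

L{t^n} = n!/s^(n+1). So L{11t^3} = 11·3!/s^4 = 66/s^4

Final answer: 66/s^4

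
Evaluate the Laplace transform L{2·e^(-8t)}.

L{e^(at)} = 1/(s-a), so L{e^(-8t)} = 1/(s+8). Then L{2·e^(-8t)} = 2/(s+8)

Final answer: 2/(s+8)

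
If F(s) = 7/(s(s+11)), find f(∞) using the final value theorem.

f(∞) = lim_{s→0} s·7/(s(s+11)) = lim_{s→0} 7/(s+11) = 7/11 = 7/11

Final answer: 7/11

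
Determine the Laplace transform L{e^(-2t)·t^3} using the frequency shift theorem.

L{e^(at)·t^n} = n!/(s-a)^(n+1), so L{e^(-2t)·t^3} = 6/(s+2)^4

Final answer: 6/(s+2)^4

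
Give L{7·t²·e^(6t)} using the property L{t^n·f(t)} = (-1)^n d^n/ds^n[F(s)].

L{e^(6t)} = 1/(s-6). d/ds[1/(s-6)] = -1/(s-6)². d²/ds²[1/(s-6)] = 2/(s-6)³. So L{t²·e^(6t)} = (-1)² · 2/(s-6)³ = 2/(s-6)³. Then L{7·t²·e^(6t)} = 7·2/(s-6)³ = 14/(s-6)³

Final answer: 14/(s-6)³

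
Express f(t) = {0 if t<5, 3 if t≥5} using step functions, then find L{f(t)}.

f(t) = 3·u(t-5). L{u(t-5)} = e^(-5s)/s, so L{f(t)} = 3·e^(-5s)/s

Final answer: 3·e^(-5s)/s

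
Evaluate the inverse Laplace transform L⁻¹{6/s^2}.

L⁻¹{n!/s^(n+1)} = t^n with n=1. So L⁻¹{1/s^2} = t, and L⁻¹{6/s^2} = (6/1)·t = 6·t

Final answer: 6·t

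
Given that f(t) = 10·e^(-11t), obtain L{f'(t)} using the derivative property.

f(0) = 10, F(s) = 10/(s+11). L{f'(t)} = s·F(s) - f(0) = 10s/(s+11) - 10 = (10s - 10(s+11))/(s+11) = -110/(s+11)

Final answer: -110/(s+11)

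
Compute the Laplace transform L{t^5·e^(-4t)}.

L{t^n·e^(at)} = n!/(s-a)^(n+1), so L{t^5·e^(-4t)} = 120/(s+4)^6

Final answer: 120/(s+4)^6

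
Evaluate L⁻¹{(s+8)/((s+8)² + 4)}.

Using frequency shift: L⁻¹{(s-a)/((s-a)² + b²)} = e^(at)cos(bt). Here a=-8, b=2

Final answer: e^(-8t)·cos(2t)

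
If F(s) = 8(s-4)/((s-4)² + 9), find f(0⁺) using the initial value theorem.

f(0⁺) = lim_{s→∞} sF(s) = lim_{s→∞} 8s(s-4)/((s-4)² + 9) = 8

Final answer: 8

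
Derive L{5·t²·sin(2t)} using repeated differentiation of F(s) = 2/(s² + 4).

F(s) = 2/(s² + 4). F'(s) = -4s/(s² + 4)². F''(s) = -4(4 - 3s²)/(s² + 4)³ = (12s² - 16)/(s² + 4)³. So L{t²·sin(2t)} = (-1)² F''(s) = (12s² - 16)/(s² + 4)³. Then L{5·t²·sin(2t)} = 5·(12s² - 16)/(s² + 4)³ = (60s² - 80)/(s² + 4)³

Final answer: (60s² - 80)/(s² + 4)³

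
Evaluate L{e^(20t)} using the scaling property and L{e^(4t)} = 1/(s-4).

Using L{f(at)} = (1/a)F(s/a) with a=5 and f(t) = e^(4t): L{e^(20t)} = (1/5) · 1/((s/5)-4) = (1/5) · 5/(s-20) = 1/(s-20)

Final answer: 1/(s-20)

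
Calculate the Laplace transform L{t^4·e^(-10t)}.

L{t^n·e^(at)} = n!/(s-a)^(n+1), so L{t^4·e^(-10t)} = 24/(s+10)^5

Final answer: 24/(s+10)^5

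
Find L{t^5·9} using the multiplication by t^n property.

L{9} = 9/s. d^1/ds^1[1/s] = -1/s². d^2/ds^2[1/s] = 2/s^3. d^3/ds^3[1/s] = -6/s^4. d^4/ds^4[1/s] = 24/s^5. d^5/ds^5[1/s] = -120/s^6. So L{t^5} = (-1)^{5}·-120/s^6 = 120/s^6. Then L{t^5·9} = 9·120/s^6 = 1080/s^6

Final answer: 1080/s^6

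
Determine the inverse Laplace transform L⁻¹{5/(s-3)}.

L⁻¹{1/(s-a)} = e^(at), so L⁻¹{1/(s-3)} = e^(3t), and L⁻¹{5/(s-3)} = 5·e^(3t)

Final answer: 5·e^(3t)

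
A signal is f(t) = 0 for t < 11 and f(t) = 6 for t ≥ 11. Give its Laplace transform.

f(t) = 6·u(t-11). L{u(t-11)} = e^(-11s)/s, so L{f(t)} = 6·e^(-11s)/s

Final answer: 6·e^(-11s)/s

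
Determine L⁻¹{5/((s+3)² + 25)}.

Form: b/((s-a)² + b²) → e^(at)sin(bt). With a=-3, b=5

Final answer: e^(-3t)·sin(5t)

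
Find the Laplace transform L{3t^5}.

L{3t^5} = 3 · L{t^5} = 3 · 120/s^6 = 360/s^6

Final answer: 360/s^6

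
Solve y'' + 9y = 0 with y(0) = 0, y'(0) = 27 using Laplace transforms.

L{y''} + 9L{y} = 0. s²Y - 0 - 27 + 9Y = 0. Y(s² + 9) = 27. Y = (27)/(s² + 9). Inverting: y(t) = 9sin(3t)

Final answer: y(t) = 9sin(3t)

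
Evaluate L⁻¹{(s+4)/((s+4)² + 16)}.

Using frequency shift: L⁻¹{(s-a)/((s-a)² + b²)} = e^(at)cos(bt). Here a=-4, b=4

Final answer: e^(-4t)·cos(4t)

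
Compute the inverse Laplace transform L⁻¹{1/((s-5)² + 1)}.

Using frequency shift, L⁻¹{1/((s-5)² + 1)} = e^(5t)·sin(t)

Final answer: e^(5t)·sin(t)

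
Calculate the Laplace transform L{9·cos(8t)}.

L{cos(ωt)} = s/(s² + ω²), so L{cos(8t)} = s/(s² + 64). Then L{9·cos(8t)} = 9·s/(s² + 64) = 9s/(s² + 64)

Final answer: 9s/(s² + 64)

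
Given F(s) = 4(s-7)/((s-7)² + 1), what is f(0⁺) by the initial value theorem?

f(0⁺) = lim_{s→∞} sF(s) = lim_{s→∞} 4s(s-7)/((s-7)² + 1) = 4

Final answer: 4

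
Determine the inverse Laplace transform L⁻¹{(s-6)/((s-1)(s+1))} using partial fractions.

Using partial fractions, f(t) = (-5e^t + 7e^(-t))/2

Final answer: (-5e^t + 7e^(-t))/2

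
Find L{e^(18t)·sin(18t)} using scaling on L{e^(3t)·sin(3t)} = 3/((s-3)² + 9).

Scaling with a=6: L{e^(18t)·sin(18t)} = (1/6) · 3/((s/6-3)² + 9). Simplifying: 18/((s-18)² + 324)

Final answer: 18/((s-18)² + 324)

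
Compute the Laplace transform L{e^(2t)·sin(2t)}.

L{e^(at)·sin(ωt)} = ω/((s-a)² + ω²), so L{e^(2t)·sin(2t)} = 2/((s-2)² + 4)

Final answer: 2/((s-2)² + 4)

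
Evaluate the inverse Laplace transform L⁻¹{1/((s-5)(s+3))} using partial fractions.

Decompose: A/(s-5) + B/(s+3). A = 1/8, B = -1/8. f(t) = (e^(5t) - e^(-3t))/8

Final answer: (e^(5t) - e^(-3t))/8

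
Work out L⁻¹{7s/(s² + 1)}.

This is the form c·s/(s² + a²) with a = 1, c = 7. L⁻¹ = 7·cos(t)

Final answer: 7·cos(t)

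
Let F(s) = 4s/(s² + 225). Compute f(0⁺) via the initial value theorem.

f(0⁺) = lim_{s→∞} s·4s/(s² + 225) = lim_{s→∞} 4s²/(s² + 225) = 4

Final answer: 4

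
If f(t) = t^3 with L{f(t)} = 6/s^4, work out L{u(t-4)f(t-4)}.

Time shift theorem: L{u(t-a)f(t-a)} = e^(-as)F(s). Here a=4, F(s) = 6/s^4, so L{u(t-4)f(t-4)} = e^(-4s)·6/s^4

Final answer: e^(-4s)·6/s^4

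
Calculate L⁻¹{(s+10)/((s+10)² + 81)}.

Using frequency shift: L⁻¹{(s-a)/((s-a)² + b²)} = e^(at)cos(bt). Here a=-10, b=9

Final answer: e^(-10t)·cos(9t)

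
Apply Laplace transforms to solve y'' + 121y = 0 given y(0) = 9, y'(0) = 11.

L{y''} + 121L{y} = 0. s²Y - 9s - 11 + 121Y = 0. Y(s² + 121) = 9s + 11. Y = (9s + 11)/(s² + 121). Inverting: y(t) = 9cos(11t) + sin(11t)

Final answer: y(t) = 9cos(11t) + sin(11t)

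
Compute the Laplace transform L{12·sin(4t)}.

L{sin(ωt)} = ω/(s² + ω²), so L{sin(4t)} = 4/(s² + 16). Then L{12·sin(4t)} = 12·4/(s² + 16) = 48/(s² + 16)

Final answer: 48/(s² + 16)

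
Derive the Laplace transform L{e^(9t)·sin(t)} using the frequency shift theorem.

Frequency shift: L{e^(at)f(t)} = F(s-a). L{e^(9t)·sin(t)} = 1/((s-9)² + 1)

Final answer: 1/((s-9)² + 1)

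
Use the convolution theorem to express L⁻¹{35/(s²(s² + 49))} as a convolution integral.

35/(s²(s² + 49)) = (1/s²)·(35/(s² + 49)) = L{t}·L{5·sin(7t)}. So f(t) = t*(5·sin(7t)) = ∫₀ᵗ 5τ·sin(7(t-τ)) dτ

Final answer: ∫₀ᵗ 5τ·sin(7(t-τ)) dτ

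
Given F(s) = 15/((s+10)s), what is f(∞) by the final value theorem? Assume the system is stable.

f(∞) = lim_{s→0} sF(s) = lim_{s→0} 15/(s+10) = 3/2

Final answer: 3/2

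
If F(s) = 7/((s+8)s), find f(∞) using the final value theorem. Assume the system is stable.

f(∞) = lim_{s→0} sF(s) = lim_{s→0} 7/(s+8) = 7/8

Final answer: 7/8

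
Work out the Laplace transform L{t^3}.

L{t^n} = n!/s^(n+1), so L{t^3} = 6/s^4

Final answer: 6/s^4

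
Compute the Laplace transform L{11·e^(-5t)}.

L{e^(at)} = 1/(s-a), so L{e^(-5t)} = 1/(s+5). Then L{11·e^(-5t)} = 11/(s+5)

Final answer: 11/(s+5)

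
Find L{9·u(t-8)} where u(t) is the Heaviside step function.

L{u(t-a)} = e^(-as)/s. Here a=8, so L{u(t-8)} = e^(-8s)/s, and L{9·u(t-8)} = 9·e^(-8s)/s

Final answer: 9·e^(-8s)/s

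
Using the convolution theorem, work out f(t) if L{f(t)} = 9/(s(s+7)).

9/(s(s+7)) = (9/s)·(1/(s+7)) = L{9}·L{e^(-7t)}. By convolution, f(t) = 9*e^(-7t) = ∫₀ᵗ 9·e^(-7τ) dτ = 9·(1 - e^(-7t))/7

Final answer: 9·(1 - e^(-7t))/7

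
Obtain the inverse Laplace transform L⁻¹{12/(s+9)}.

L⁻¹{1/(s-a)} = e^(at), so L⁻¹{1/(s+9)} = e^(-9t), and L⁻¹{12/(s+9)} = 12·e^(-9t)

Final answer: 12·e^(-9t)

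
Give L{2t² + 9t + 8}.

L{2t² + 9t + 8} = 2·2/s³ + 9/s² + 8/s = 4/s³ + 9/s² + 8/s

Final answer: 4/s³ + 9/s² + 8/s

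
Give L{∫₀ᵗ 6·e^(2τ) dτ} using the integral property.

L{∫₀ᵗ f(τ)dτ} = F(s)/s with F(s) = 6/(s-2), so L{∫₀ᵗ 6·e^(2τ) dτ} = 6/(s(s-2))

Final answer: 6/(s(s-2))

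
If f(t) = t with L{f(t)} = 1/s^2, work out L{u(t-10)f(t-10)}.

Time shift theorem: L{u(t-a)f(t-a)} = e^(-as)F(s). Here a=10, F(s) = 1/s^2, so L{u(t-10)f(t-10)} = e^(-10s)·1/s^2

Final answer: e^(-10s)·1/s^2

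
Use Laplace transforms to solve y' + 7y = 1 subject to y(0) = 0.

sY + 7Y = 1/s. Y = 1/(s(s+7)). Partial fractions: Y = 1/7/s - 1/7/(s+7)

Final answer: y(t) = 1/7(1 - e^(-7t))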